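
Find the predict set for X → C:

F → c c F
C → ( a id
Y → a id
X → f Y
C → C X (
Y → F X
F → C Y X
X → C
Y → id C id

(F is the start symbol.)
PREDICT(X → C) = (FIRST(RHS) \ {ε}) ∪ (FOLLOW(X) if ε ∈ FIRST(RHS), i.e. RHS ⇒* ε)
FIRST(C) = { '(' }
FIRST(C) = { '(' }
ε ∉ FIRST(C), so FOLLOW(X) is not added.
PREDICT(X → C) = { '(' }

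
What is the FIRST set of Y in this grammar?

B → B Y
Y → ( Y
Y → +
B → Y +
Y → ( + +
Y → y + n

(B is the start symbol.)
To compute FIRST(Y), examine every production with Y on the left-hand side, reading each right-hand side left to right until a non-nullable symbol is reached.

From Y → ( Y:
  - '(' is a terminal: add '(' and stop
From Y → +:
  - '+' is a terminal: add '+' and stop
From Y → ( + +:
  - '(' is a terminal: add '(' and stop
From Y → y + n:
  - y is a terminal: add 'y' and stop

Collecting: FIRST(Y) = { '(', '+', 'y' }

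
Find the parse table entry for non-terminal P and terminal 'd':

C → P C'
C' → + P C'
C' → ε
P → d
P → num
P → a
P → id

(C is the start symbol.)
To find M[P, 'd'], we find productions for P where 'd' is in the predict set (PREDICT(N → α) = (FIRST(α) \ {ε}) ∪ (FOLLOW(N) if α ⇒* ε)).

P → d: PREDICT = { 'd' }
  'd' is in predict set, so this production goes in M[P, 'd']
P → num: PREDICT = { 'num' }
P → a: PREDICT = { 'a' }
P → id: PREDICT = { 'id' }

M[P, 'd'] = P → d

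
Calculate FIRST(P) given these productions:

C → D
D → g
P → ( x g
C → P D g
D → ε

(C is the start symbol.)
{ '(' }

To compute FIRST(P), examine every production with P on the left-hand side, reading each right-hand side left to right until a non-nullable symbol is reached.

From P → ( x g:
  - '(' is a terminal: add '(' and stop

Collecting: FIRST(P) = { '(' }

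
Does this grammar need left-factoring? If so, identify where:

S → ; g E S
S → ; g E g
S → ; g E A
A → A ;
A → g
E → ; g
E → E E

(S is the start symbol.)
Yes, S has productions with common prefix '; g E'

Left-factoring is needed when two productions for the same non-terminal
share a common prefix on the right-hand side.

Productions for S:
  S → ; g E S
  S → ; g E g
  S → ; g E A
Productions for A:
  A → A ;
  A → g
Productions for E:
  E → ; g
  E → E E

Found common prefix '; g E' in productions for S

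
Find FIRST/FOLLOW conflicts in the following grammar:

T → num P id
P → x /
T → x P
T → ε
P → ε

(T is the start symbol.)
No FIRST/FOLLOW conflicts.

A FIRST/FOLLOW conflict occurs when a non-terminal N has a nullable alternative N → β (β ⇒* ε) and another alternative N → α with FIRST(α) ∩ FOLLOW(N) ≠ ∅: on such a lookahead the parser cannot decide between expanding α and letting N vanish via β.

Nullable non-terminals: P, T.

P: nullable alternative(s) P → ε; FOLLOW(P) = { $, 'id' }
  P → x /: FIRST \ {ε} = { 'x' } — disjoint from FOLLOW(P)
  P → ε: FIRST \ {ε} = { } — this is the only nullable alternative, skip

T: nullable alternative(s) T → ε; FOLLOW(T) = { $ }
  T → num P id: FIRST \ {ε} = { 'num' } — disjoint from FOLLOW(T)
  T → x P: FIRST \ {ε} = { 'x' } — disjoint from FOLLOW(T)
  T → ε: FIRST \ {ε} = { } — this is the only nullable alternative, skip

No FIRST/FOLLOW conflicts found.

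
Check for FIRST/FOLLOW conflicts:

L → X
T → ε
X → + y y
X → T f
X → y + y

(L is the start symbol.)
Nullable non-terminals: T.
T has a nullable alternative but only one production, so nothing to check.

L, X have no nullable alternative, so no FIRST/FOLLOW check is needed there.

No FIRST/FOLLOW conflicts found.

Answer: No FIRST/FOLLOW conflicts.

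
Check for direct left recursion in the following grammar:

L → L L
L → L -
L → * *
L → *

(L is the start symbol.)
Yes, L is left-recursive

Direct left recursion occurs when N → N α for some non-terminal N (the right-hand side begins with the left-hand side itself).

L → L L: LEFT RECURSIVE (starts with L)
L → L -: LEFT RECURSIVE (starts with L)
L → * *: starts with '*'
L → *: starts with '*'

The grammar has direct left recursion on: L.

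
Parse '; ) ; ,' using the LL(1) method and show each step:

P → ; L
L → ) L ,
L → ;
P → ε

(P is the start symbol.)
Stack is shown with the top on the left.

Stack    Input      Action
--------------------------
P $      ; ) ; , $  output P → ; L
; L $    ; ) ; , $  match ';'
L $      ) ; , $    output L → ) L ,
) L , $  ) ; , $    match ')'
L , $    ; , $      output L → ;
; , $    ; , $      match ';'
, $      , $        match ','
$        $          accept

The string is accepted.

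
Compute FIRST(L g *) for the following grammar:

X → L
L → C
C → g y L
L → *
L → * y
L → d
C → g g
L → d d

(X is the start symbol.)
FIRST sets of the non-terminals involved (from the grammar, by fixed-point iteration):
  FIRST(L) = { '*', 'd', 'g' }

To compute FIRST(L g *), process the symbols left to right:
Symbol L is a non-terminal. Add FIRST(L) \ {ε} = { '*', 'd', 'g' }
L is not nullable (ε ∉ FIRST(L)), so stop here.
FIRST(L g *) = { '*', 'd', 'g' }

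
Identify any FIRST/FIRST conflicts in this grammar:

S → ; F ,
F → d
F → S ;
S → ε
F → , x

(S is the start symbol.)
FIRST sets of the non-terminals at (or reachable through a nullable prefix from) the front of some alternative:
  FIRST(S) = { ';', ε }

Productions for S:
  S → ; F ,: FIRST = { ';' }
  S → ε: FIRST = { ε }
Productions for F:
  F → d: FIRST = { 'd' }
  F → S ;: FIRST = { ';' }
  F → , x: FIRST = { ',' }

All alternatives of each non-terminal have pairwise disjoint FIRST sets.

Answer: No FIRST/FIRST conflicts.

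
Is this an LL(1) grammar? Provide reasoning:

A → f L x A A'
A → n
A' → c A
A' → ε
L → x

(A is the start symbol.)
A grammar is LL(1) if for each non-terminal N with multiple productions, the predict sets of those productions are pairwise disjoint, where PREDICT(N → α) = (FIRST(α) \ {ε}) ∪ (FOLLOW(N) if α ⇒* ε).

Relevant sets:
  FOLLOW(A') = { $, 'c' }

For A:
  PREDICT(A → f L x A A') = { 'f' }
  PREDICT(A → n) = { 'n' }
For A':
  PREDICT(A' → c A) = { 'c' }
  PREDICT(A' → ε) = { $, 'c' }
L has a single production, so nothing to check there.

Conflict found: Predict set conflict for A': { 'c' }
The grammar is NOT LL(1).

Answer: No. Predict set conflict for A': { 'c' }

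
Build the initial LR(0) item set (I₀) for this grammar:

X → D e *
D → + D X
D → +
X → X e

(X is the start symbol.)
First, augment the grammar with X' → X
I₀ = CLOSURE({ [X' → . X] }):
  [X' → . X] has the dot before X: add [X → . D e *], [X → . X e]
  [X → . D e *] has the dot before D: add [D → . + D X], [D → . +]
No further items can be added.

I₀ = { [D → . + D X], [D → . +], [X → . D e *], [X → . X e], [X' → . X] }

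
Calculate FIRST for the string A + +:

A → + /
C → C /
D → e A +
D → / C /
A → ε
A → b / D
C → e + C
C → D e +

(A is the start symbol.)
{ '+', 'b' }

FIRST sets of the non-terminals involved (from the grammar, by fixed-point iteration):
  FIRST(A) = { '+', 'b', ε }

To compute FIRST(A + +), process the symbols left to right:
Symbol A is a non-terminal. Add FIRST(A) \ {ε} = { '+', 'b' }
A is nullable (ε ∈ FIRST(A)), continue to the next symbol.
Symbol + is a terminal. Add '+' and stop.
FIRST(A + +) = { '+', 'b' }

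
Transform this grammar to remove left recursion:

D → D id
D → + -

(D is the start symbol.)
D is directly left-recursive. The standard transformation for
  A → A α₁ | ... | A α_m | β₁ | ... | β_n
is
  A  → β₁ A' | ... | β_n A'
  A' → α₁ A' | ... | α_m A' | ε

D → + - becomes D → + - D'
D → D id becomes D' → id D'
Add D' → ε

Resulting grammar:
D → + - D'
D' → id D'
D' → ε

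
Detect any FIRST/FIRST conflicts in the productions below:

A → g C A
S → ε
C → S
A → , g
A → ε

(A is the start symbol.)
No FIRST/FIRST conflicts.

Productions for A:
  A → g C A: FIRST = { 'g' }
  A → , g: FIRST = { ',' }
  A → ε: FIRST = { ε }
S, C have only one production, so no FIRST/FIRST conflict is possible there.

All alternatives of each non-terminal have pairwise disjoint FIRST sets.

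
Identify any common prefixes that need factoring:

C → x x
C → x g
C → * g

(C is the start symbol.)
Left-factoring is needed when two productions for the same non-terminal
share a common prefix on the right-hand side.

Productions for C:
  C → x x
  C → x g
  C → * g

Found common prefix 'x' in productions for C

Answer: Yes, C has productions with common prefix 'x'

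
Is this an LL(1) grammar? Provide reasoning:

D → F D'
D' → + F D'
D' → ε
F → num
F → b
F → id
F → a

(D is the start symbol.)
A grammar is LL(1) if for each non-terminal N with multiple productions, the predict sets of those productions are pairwise disjoint, where PREDICT(N → α) = (FIRST(α) \ {ε}) ∪ (FOLLOW(N) if α ⇒* ε).

Relevant sets:
  FOLLOW(D') = { $ }

For D':
  PREDICT(D' → '+' F D') = { '+' }
  PREDICT(D' → ε) = { $ }
For F:
  PREDICT(F → num) = { 'num' }
  PREDICT(F → b) = { 'b' }
  PREDICT(F → id) = { 'id' }
  PREDICT(F → a) = { 'a' }
D has a single production, so nothing to check there.

All predict sets are disjoint. The grammar IS LL(1).

Answer: Yes, the grammar is LL(1).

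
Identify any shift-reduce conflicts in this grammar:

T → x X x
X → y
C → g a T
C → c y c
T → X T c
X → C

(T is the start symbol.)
A shift-reduce conflict occurs when an LR(0) state has both:
  - a complete (reduce) item [A → α .] (dot at the end), and
  - a shift item [B → β . c γ] (dot before a terminal).

Augment with T' → T and build the canonical LR(0) collection (I0 = CLOSURE({[T' → . T]}), then GOTO on every symbol after a dot until no new states appear). It has 16 states:
  I0: { [C → . c y c], [C → . g a T], [T → . X T c], [T → . x X x], [T' → . T], [X → . C], [X → . y] }  — shift
  I1: { [X → C .] }  — reduce
  I2: { [T' → T .] }  — accept
  I3: { [C → . c y c], [C → . g a T], [T → . X T c], [T → . x X x], [T → X . T c], [X → . C], [X → . y] }  — shift
  I4: { [C → c . y c] }  — shift
  I5: { [C → g . a T] }  — shift
  I6: { [C → . c y c], [C → . g a T], [T → x . X x], [X → . C], [X → . y] }  — shift
  I7: { [X → y .] }  — reduce
  I8: { [T → x X . x] }  — shift
  I9: { [T → x X x .] }  — reduce
  I10: { [C → . c y c], [C → . g a T], [C → g a . T], [T → . X T c], [T → . x X x], [X → . C], [X → . y] }  — shift
  I11: { [C → g a T .] }  — reduce
  I12: { [C → c y . c] }  — shift
  I13: { [C → c y c .] }  — reduce
  I14: { [T → X T . c] }  — shift
  I15: { [T → X T c .] }  — reduce

No state contains both a complete item and a shift item.

Answer: No shift-reduce conflicts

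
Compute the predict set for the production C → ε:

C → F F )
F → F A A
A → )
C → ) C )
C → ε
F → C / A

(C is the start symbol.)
PREDICT(C → ε) = (FIRST(RHS) \ {ε}) ∪ (FOLLOW(C) if ε ∈ FIRST(RHS), i.e. RHS ⇒* ε)
The right-hand side is ε (FIRST(ε) = { ε }), so the predict set is FOLLOW(C) = { $, ')', '/' }
PREDICT(C → ε) = { $, ')', '/' }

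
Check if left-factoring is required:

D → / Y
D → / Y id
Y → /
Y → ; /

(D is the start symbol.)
Left-factoring is needed when two productions for the same non-terminal
share a common prefix on the right-hand side.

Productions for D:
  D → / Y
  D → / Y id
Productions for Y:
  Y → /
  Y → ; /

Found common prefix '/ Y' in productions for D

Answer: Yes, D has productions with common prefix '/ Y'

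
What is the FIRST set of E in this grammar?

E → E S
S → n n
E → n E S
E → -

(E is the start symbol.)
{ '-', 'n' }

From E → E S:
  - E is the symbol being defined: contributes nothing new
    E is not nullable, so stop
From E → n E S:
  - n is a terminal: add 'n' and stop
From E → -:
  - '-' is a terminal: add '-' and stop

Collecting: FIRST(E) = { '-', 'n' }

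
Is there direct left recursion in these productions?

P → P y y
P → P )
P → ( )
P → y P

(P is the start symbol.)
Direct left recursion occurs when N → N α for some non-terminal N (the right-hand side begins with the left-hand side itself).

P → P y y: LEFT RECURSIVE (starts with P)
P → P ): LEFT RECURSIVE (starts with P)
P → ( ): starts with '('
P → y P: starts with y

The grammar has direct left recursion on: P.

Answer: Yes, P is left-recursive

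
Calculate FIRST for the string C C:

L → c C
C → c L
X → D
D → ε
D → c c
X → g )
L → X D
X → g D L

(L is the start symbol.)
{ 'c' }

FIRST sets of the non-terminals involved (from the grammar, by fixed-point iteration):
  FIRST(C) = { 'c' }

To compute FIRST(C C), process the symbols left to right:
Symbol C is a non-terminal. Add FIRST(C) \ {ε} = { 'c' }
C is not nullable (ε ∉ FIRST(C)), so stop here.
FIRST(C C) = { 'c' }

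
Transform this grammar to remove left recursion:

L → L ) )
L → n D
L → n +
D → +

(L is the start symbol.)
L → n D L'
L → n + L'
L' → ) ) L'
L' → ε
D → +

L is directly left-recursive. The standard transformation for
  A → A α₁ | ... | A α_m | β₁ | ... | β_n
is
  A  → β₁ A' | ... | β_n A'
  A' → α₁ A' | ... | α_m A' | ε

L → n D becomes L → n D L'
L → n + becomes L → n + L'
L → L ) ) becomes L' → ) ) L'
Add L' → ε

Productions for other non-terminals are unchanged:
  D → +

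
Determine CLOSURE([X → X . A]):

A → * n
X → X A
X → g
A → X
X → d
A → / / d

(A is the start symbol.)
Start with: [X → X . A]
  [X → X . A] has the dot before A: add [A → . * n], [A → . X], [A → . / / d]
  [A → . X] has the dot before X: add [X → . X A], [X → . g], [X → . d]
No further items can be added.

CLOSURE = { [A → . * n], [A → . / / d], [A → . X], [X → . X A], [X → . d], [X → . g], [X → X . A] }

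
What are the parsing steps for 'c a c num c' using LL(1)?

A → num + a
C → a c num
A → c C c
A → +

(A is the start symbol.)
Stack is shown with the top on the left.

Stack        Input          Action
----------------------------------
A $          c a c num c $  output A → c C c
c C c $      c a c num c $  match 'c'
C c $        a c num c $    output C → a c num
a c num c $  a c num c $    match 'a'
c num c $    c num c $      match 'c'
num c $      num c $        match 'num'
c $          c $            match 'c'
$            $              accept

The string is accepted.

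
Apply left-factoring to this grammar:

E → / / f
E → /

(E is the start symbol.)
E → / E'
E' → / f
E' → ε

Left-factoring transforms A → αβ₁ | αβ₂ into A → αA' and A' → β₁ | β₂
(α is the longest common prefix among the alternatives). Repeat until
no nonterminal has two alternatives with a common prefix.

Round 1: E has alternatives sharing prefix '/'. Introduce E': E → / E'
  Add: E' → / f
  Add: E' → ε

No remaining common prefixes — done.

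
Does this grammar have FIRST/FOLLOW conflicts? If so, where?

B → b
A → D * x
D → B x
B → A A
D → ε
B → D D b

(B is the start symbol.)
A FIRST/FOLLOW conflict occurs when a non-terminal N has a nullable alternative N → β (β ⇒* ε) and another alternative N → α with FIRST(α) ∩ FOLLOW(N) ≠ ∅: on such a lookahead the parser cannot decide between expanding α and letting N vanish via β.

Nullable non-terminals: D.
FIRST sets used below: FIRST(B) = { '*', 'b' }

D: nullable alternative(s) D → ε; FOLLOW(D) = { '*', 'b' }
  D → B x: FIRST \ {ε} = { '*', 'b' } — overlaps FOLLOW(D) on { '*', 'b' }: CONFLICT
  D → ε: FIRST \ {ε} = { } — this is the only nullable alternative, skip

A, B have no nullable alternative, so no FIRST/FOLLOW check is needed there.

So the grammar has 1 FIRST/FOLLOW conflict (marked CONFLICT above).

Answer: Yes. D → B x with FOLLOW(D) on { '*', 'b' }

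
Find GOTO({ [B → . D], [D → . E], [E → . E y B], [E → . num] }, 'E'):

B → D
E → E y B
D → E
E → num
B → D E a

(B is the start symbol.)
{ [D → E .], [E → E . y B] }

GOTO(I, 'E') = CLOSURE({ [A → αX.β] : [A → α.Xβ] ∈ I, X = 'E' })

Items with dot before 'E', with the dot advanced:
  [D → . E] → [D → E .]
  [E → . E y B] → [E → E . y B]
Closure adds nothing (no advanced item has the dot before a non-terminal).

GOTO = { [D → E .], [E → E . y B] }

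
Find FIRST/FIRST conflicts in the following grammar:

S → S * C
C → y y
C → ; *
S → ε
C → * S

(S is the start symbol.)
A FIRST/FIRST conflict occurs when two productions N → α and N → β for the same non-terminal have FIRST(α) ∩ FIRST(β) ≠ ∅ (with ε ∈ FIRST of a nullable right-hand side, so two nullable alternatives also conflict).

FIRST sets of the non-terminals at (or reachable through a nullable prefix from) the front of some alternative:
  FIRST(S) = { '*', ε }

Productions for S:
  S → S * C: FIRST = { '*' }
  S → ε: FIRST = { ε }
Productions for C:
  C → y y: FIRST = { 'y' }
  C → ; *: FIRST = { ';' }
  C → * S: FIRST = { '*' }

All alternatives of each non-terminal have pairwise disjoint FIRST sets.

Answer: No FIRST/FIRST conflicts.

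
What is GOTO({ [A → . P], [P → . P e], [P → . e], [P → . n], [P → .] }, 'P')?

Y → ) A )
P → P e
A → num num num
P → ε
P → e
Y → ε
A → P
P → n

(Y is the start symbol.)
GOTO(I, 'P') = CLOSURE({ [A → αX.β] : [A → α.Xβ] ∈ I, X = 'P' })

Items with dot before 'P', with the dot advanced:
  [A → . P] → [A → P .]
  [P → . P e] → [P → P . e]
Closure adds nothing (no advanced item has the dot before a non-terminal).

GOTO = { [A → P .], [P → P . e] }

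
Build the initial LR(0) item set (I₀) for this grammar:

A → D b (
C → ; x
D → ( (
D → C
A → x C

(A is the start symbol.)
First, augment the grammar with A' → A
I₀ = CLOSURE({ [A' → . A] }):
  [A' → . A] has the dot before A: add [A → . D b (], [A → . x C]
  [A → . D b (] has the dot before D: add [D → . ( (], [D → . C]
  [D → . C] has the dot before C: add [C → . ; x]
No further items can be added.

I₀ = { [A → . D b (], [A → . x C], [A' → . A], [C → . ; x], [D → . ( (], [D → . C] }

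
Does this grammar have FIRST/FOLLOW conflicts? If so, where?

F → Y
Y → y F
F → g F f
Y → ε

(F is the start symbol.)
A FIRST/FOLLOW conflict occurs when a non-terminal N has a nullable alternative N → β (β ⇒* ε) and another alternative N → α with FIRST(α) ∩ FOLLOW(N) ≠ ∅: on such a lookahead the parser cannot decide between expanding α and letting N vanish via β.

Nullable non-terminals: F, Y.
FIRST sets used below: FIRST(Y) = { 'y', ε }

F: nullable alternative(s) F → Y; FOLLOW(F) = { $, 'f' }
  F → Y: FIRST \ {ε} = { 'y' } — this is the only nullable alternative, skip
  F → g F f: FIRST \ {ε} = { 'g' } — disjoint from FOLLOW(F)

Y: nullable alternative(s) Y → ε; FOLLOW(Y) = { $, 'f' }
  Y → y F: FIRST \ {ε} = { 'y' } — disjoint from FOLLOW(Y)
  Y → ε: FIRST \ {ε} = { } — this is the only nullable alternative, skip

No FIRST/FOLLOW conflicts found.

Answer: No FIRST/FOLLOW conflicts.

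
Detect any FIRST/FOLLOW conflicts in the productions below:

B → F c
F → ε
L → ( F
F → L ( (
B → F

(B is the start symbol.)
Nullable non-terminals: B, F.
FIRST sets used below: FIRST(F) = { '(', ε }, FIRST(L) = { '(' }

B: nullable alternative(s) B → F; FOLLOW(B) = { $ }
  B → F c: FIRST \ {ε} = { '(', 'c' } — disjoint from FOLLOW(B)
  B → F: FIRST \ {ε} = { '(' } — this is the only nullable alternative, skip

F: nullable alternative(s) F → ε; FOLLOW(F) = { $, '(', 'c' }
  F → ε: FIRST \ {ε} = { } — this is the only nullable alternative, skip
  F → L ( (: FIRST \ {ε} = { '(' } — overlaps FOLLOW(F) on { '(' }: CONFLICT

L has no nullable alternative, so no FIRST/FOLLOW check is needed there.

So the grammar has 1 FIRST/FOLLOW conflict (marked CONFLICT above).

Answer: Yes. F → L '(' '(' with FOLLOW(F) on { '(' }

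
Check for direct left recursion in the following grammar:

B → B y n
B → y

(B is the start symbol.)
Yes, B is left-recursive

B → B y n: LEFT RECURSIVE (starts with B)
B → y: starts with y

The grammar has direct left recursion on: B.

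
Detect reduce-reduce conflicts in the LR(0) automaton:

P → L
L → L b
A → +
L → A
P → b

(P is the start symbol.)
No reduce-reduce conflicts

Augment with P' → P and build the canonical LR(0) collection (I0 = CLOSURE({[P' → . P]}), then GOTO on every symbol after a dot until no new states appear). It has 7 states:
  I0: { [A → . +], [L → . A], [L → . L b], [P → . L], [P → . b], [P' → . P] }  — shift
  I1: { [A → + .] }  — reduce
  I2: { [L → A .] }  — reduce
  I3: { [L → L . b], [P → L .] }  — shift, reduce
  I4: { [P' → P .] }  — accept
  I5: { [P → b .] }  — reduce
  I6: { [L → L b .] }  — reduce

No state contains more than one complete item.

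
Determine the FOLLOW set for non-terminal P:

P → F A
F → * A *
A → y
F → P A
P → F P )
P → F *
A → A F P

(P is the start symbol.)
{ $, ')', '*', 'y' }

To compute FOLLOW(P), find every occurrence of P on a right-hand side N → α P β: add FIRST(β) \ {ε}, and if β is empty or nullable also add FOLLOW(N). Iterate to a fixed point.

P is the start symbol, so $ ∈ FOLLOW(P).
In F → P A: P is followed by A, add FIRST(A) \ {ε} = { 'y' }
In P → F P ): P is followed by ')', add FIRST(')') \ {ε} = { ')' }
In A → A F P: P is at the end, add FOLLOW(A)

The FOLLOW sets referred to above (computed the same way, to a fixed point):
  FOLLOW(A) = { $, ')', '*', 'y' }

Taking the union: FOLLOW(P) = { $, ')', '*', 'y' }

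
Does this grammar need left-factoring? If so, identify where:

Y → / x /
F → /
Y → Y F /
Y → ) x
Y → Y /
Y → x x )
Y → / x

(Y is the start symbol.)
Yes, Y has productions with common prefix '/ x'; Y has productions with common prefix 'Y'

Left-factoring is needed when two productions for the same non-terminal
share a common prefix on the right-hand side.

Productions for Y:
  Y → / x /
  Y → Y F /
  Y → ) x
  Y → Y /
  Y → x x )
  Y → / x

Found common prefix '/ x' in productions for Y
Found common prefix 'Y' in productions for Y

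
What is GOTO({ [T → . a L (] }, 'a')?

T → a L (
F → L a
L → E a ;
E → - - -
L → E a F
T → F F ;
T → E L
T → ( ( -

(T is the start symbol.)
GOTO(I, 'a') = CLOSURE({ [A → αX.β] : [A → α.Xβ] ∈ I, X = 'a' })

Items with dot before 'a', with the dot advanced:
  [T → . a L (] → [T → a . L (]
Closure of the advanced items:
  [T → a . L (] has the dot before L: add [L → . E a ;], [L → . E a F]
  [L → . E a ;] has the dot before E: add [E → . - - -]

GOTO = { [E → . - - -], [L → . E a ;], [L → . E a F], [T → a . L (] }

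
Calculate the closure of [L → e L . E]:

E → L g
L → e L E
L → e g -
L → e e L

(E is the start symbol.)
{ [E → . L g], [L → . e L E], [L → . e e L], [L → . e g -], [L → e L . E] }

To compute CLOSURE, for each item [A → α.Bβ] where B is a non-terminal, add [B → .γ] for all productions B → γ; repeat for the newly added items until nothing changes.

Start with: [L → e L . E]
  [L → e L . E] has the dot before E: add [E → . L g]
  [E → . L g] has the dot before L: add [L → . e L E], [L → . e g -], [L → . e e L]
No further items can be added.

CLOSURE = { [E → . L g], [L → . e L E], [L → . e e L], [L → . e g -], [L → e L . E] }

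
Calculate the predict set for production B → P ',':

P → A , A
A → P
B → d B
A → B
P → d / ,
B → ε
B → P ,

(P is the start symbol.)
PREDICT(B → P ',') = (FIRST(RHS) \ {ε}) ∪ (FOLLOW(B) if ε ∈ FIRST(RHS), i.e. RHS ⇒* ε)
FIRST(P) = { ',', 'd' }
FIRST(P ',') = { ',', 'd' }
ε ∉ FIRST(P ','), so FOLLOW(B) is not added.
PREDICT(B → P ',') = { ',', 'd' }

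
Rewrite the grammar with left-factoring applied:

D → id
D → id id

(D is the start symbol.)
Left-factoring transforms A → αβ₁ | αβ₂ into A → αA' and A' → β₁ | β₂
(α is the longest common prefix among the alternatives). Repeat until
no nonterminal has two alternatives with a common prefix.

Round 1: D has alternatives sharing prefix 'id'. Introduce D': D → id D'
  Add: D' → ε
  Add: D' → id

No remaining common prefixes — done.

Resulting grammar:
D → id D'
D' → ε
D' → id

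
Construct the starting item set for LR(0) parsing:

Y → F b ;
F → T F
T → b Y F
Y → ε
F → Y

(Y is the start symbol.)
{ [F → . T F], [F → . Y], [T → . b Y F], [Y → . F b ;], [Y → .], [Y' → . Y] }

First, augment the grammar with Y' → Y
I₀ = CLOSURE({ [Y' → . Y] }):
  [Y' → . Y] has the dot before Y: add [Y → . F b ;], [Y → .]
  [Y → . F b ;] has the dot before F: add [F → . T F], [F → . Y]
  [F → . T F] has the dot before T: add [T → . b Y F]
No further items can be added.

I₀ = { [F → . T F], [F → . Y], [T → . b Y F], [Y → . F b ;], [Y → .], [Y' → . Y] }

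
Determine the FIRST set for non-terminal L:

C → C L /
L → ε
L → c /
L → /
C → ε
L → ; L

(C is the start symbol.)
{ '/', ';', 'c', ε }

To compute FIRST(L), examine every production with L on the left-hand side, reading each right-hand side left to right until a non-nullable symbol is reached.

From L → ε:
  - ε-production, so ε ∈ FIRST(L)
From L → c /:
  - c is a terminal: add 'c' and stop
From L → /:
  - '/' is a terminal: add '/' and stop
From L → ; L:
  - ';' is a terminal: add ';' and stop

Collecting: FIRST(L) = { '/', ';', 'c', ε }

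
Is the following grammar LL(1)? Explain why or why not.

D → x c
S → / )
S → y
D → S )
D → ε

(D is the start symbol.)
Yes, the grammar is LL(1).

A grammar is LL(1) if for each non-terminal N with multiple productions, the predict sets of those productions are pairwise disjoint, where PREDICT(N → α) = (FIRST(α) \ {ε}) ∪ (FOLLOW(N) if α ⇒* ε).

Relevant sets:
  FIRST(S) = { '/', 'y' }
  FOLLOW(D) = { $ }

For D:
  PREDICT(D → x c) = { 'x' }
  PREDICT(D → S ')') = { '/', 'y' }
  PREDICT(D → ε) = { $ }
For S:
  PREDICT(S → '/' ')') = { '/' }
  PREDICT(S → y) = { 'y' }

All predict sets are disjoint. The grammar IS LL(1).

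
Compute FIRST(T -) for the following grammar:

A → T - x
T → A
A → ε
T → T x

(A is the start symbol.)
{ '-', 'x' }

FIRST sets of the non-terminals involved (from the grammar, by fixed-point iteration):
  FIRST(T) = { '-', 'x', ε }

To compute FIRST(T -), process the symbols left to right:
Symbol T is a non-terminal. Add FIRST(T) \ {ε} = { '-', 'x' }
T is nullable (ε ∈ FIRST(T)), continue to the next symbol.
Symbol - is a terminal. Add '-' and stop.
FIRST(T -) = { '-', 'x' }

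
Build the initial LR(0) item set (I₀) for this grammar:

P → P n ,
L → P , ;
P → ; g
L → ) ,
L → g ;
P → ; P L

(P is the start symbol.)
{ [P → . ; P L], [P → . ; g], [P → . P n ,], [P' → . P] }

First, augment the grammar with P' → P
I₀ = CLOSURE({ [P' → . P] }):
  [P' → . P] has the dot before P: add [P → . P n ,], [P → . ; g], [P → . ; P L]
No further items can be added.

I₀ = { [P → . ; P L], [P → . ; g], [P → . P n ,], [P' → . P] }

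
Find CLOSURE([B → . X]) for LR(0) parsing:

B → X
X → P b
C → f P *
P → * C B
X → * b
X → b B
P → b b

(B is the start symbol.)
Start with: [B → . X]
  [B → . X] has the dot before X: add [X → . P b], [X → . * b], [X → . b B]
  [X → . P b] has the dot before P: add [P → . * C B], [P → . b b]
No further items can be added.

CLOSURE = { [B → . X], [P → . * C B], [P → . b b], [X → . * b], [X → . P b], [X → . b B] }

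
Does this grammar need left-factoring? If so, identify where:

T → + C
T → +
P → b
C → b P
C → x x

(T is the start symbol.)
Left-factoring is needed when two productions for the same non-terminal
share a common prefix on the right-hand side.

Productions for T:
  T → + C
  T → +
Productions for C:
  C → b P
  C → x x

Found common prefix '+' in productions for T

Answer: Yes, T has productions with common prefix '+'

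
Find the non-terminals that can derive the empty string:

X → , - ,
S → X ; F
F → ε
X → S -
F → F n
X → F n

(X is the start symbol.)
{ 'F' }

ε-productions: F → ε
So F is immediately nullable.
No further non-terminal can be added: every production for the remaining non-terminals contains a terminal or a non-nullable non-terminal.
Nullable = { 'F' }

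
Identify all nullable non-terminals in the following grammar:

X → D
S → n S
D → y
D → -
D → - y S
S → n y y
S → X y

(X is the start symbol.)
None

There are no ε-productions, so no non-terminal can derive ε.
No non-terminals are nullable.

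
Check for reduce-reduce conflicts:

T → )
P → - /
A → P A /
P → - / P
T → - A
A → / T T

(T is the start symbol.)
A reduce-reduce conflict occurs when an LR(0) state has two complete items [A → α .] and [B → β .] — both call for a reduction, and with no lookahead the parser cannot choose between them.

Augment with T' → T and build the canonical LR(0) collection (I0 = CLOSURE({[T' → . T]}), then GOTO on every symbol after a dot until no new states appear). It has 14 states:
  I0: { [T → . )], [T → . - A], [T' → . T] }  — shift
  I1: { [T → ) .] }  — reduce
  I2: { [A → . / T T], [A → . P A /], [P → . - / P], [P → . - /], [T → - . A] }  — shift
  I3: { [T' → T .] }  — accept
  I4: { [P → - . / P], [P → - . /] }  — shift
  I5: { [A → / . T T], [T → . )], [T → . - A] }  — shift
  I6: { [T → - A .] }  — reduce
  I7: { [A → . / T T], [A → . P A /], [A → P . A /], [P → . - / P], [P → . - /] }  — shift
  I8: { [A → P A . /] }  — shift
  I9: { [A → P A / .] }  — reduce
  I10: { [A → / T . T], [T → . )], [T → . - A] }  — shift
  I11: { [A → / T T .] }  — reduce
  I12: { [P → - / . P], [P → - / .], [P → . - / P], [P → . - /] }  — shift, reduce
  I13: { [P → - / P .] }  — reduce

No state contains more than one complete item.

Answer: No reduce-reduce conflicts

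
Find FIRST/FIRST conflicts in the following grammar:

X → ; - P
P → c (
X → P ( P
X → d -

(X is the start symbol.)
FIRST sets of the non-terminals at (or reachable through a nullable prefix from) the front of some alternative:
  FIRST(P) = { 'c' }

Productions for X:
  X → ; - P: FIRST = { ';' }
  X → P ( P: FIRST = { 'c' }
  X → d -: FIRST = { 'd' }
P has only one production, so no FIRST/FIRST conflict is possible there.

All alternatives of each non-terminal have pairwise disjoint FIRST sets.

Answer: No FIRST/FIRST conflicts.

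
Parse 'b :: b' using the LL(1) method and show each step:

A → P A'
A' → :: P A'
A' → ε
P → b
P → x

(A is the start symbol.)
Stack is shown with the top on the left.

Stack      Input     Action
---------------------------
A $        b :: b $  output A → P A'
P A' $     b :: b $  output P → b
b A' $     b :: b $  match 'b'
A' $       :: b $    output A' → :: P A'
:: P A' $  :: b $    match '::'
P A' $     b $       output P → b
b A' $     b $       match 'b'
A' $       $         output A' → ε
$          $         accept

The string is accepted.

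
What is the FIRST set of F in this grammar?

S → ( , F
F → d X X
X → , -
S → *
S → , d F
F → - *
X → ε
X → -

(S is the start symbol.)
From F → d X X:
  - d is a terminal: add 'd' and stop
From F → - *:
  - '-' is a terminal: add '-' and stop

Collecting: FIRST(F) = { '-', 'd' }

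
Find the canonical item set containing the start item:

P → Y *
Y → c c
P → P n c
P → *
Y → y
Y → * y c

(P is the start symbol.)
{ [P → . *], [P → . P n c], [P → . Y *], [P' → . P], [Y → . * y c], [Y → . c c], [Y → . y] }

First, augment the grammar with P' → P
I₀ = CLOSURE({ [P' → . P] }):
  [P' → . P] has the dot before P: add [P → . Y *], [P → . P n c], [P → . *]
  [P → . Y *] has the dot before Y: add [Y → . c c], [Y → . y], [Y → . * y c]
No further items can be added.

I₀ = { [P → . *], [P → . P n c], [P → . Y *], [P' → . P], [Y → . * y c], [Y → . c c], [Y → . y] }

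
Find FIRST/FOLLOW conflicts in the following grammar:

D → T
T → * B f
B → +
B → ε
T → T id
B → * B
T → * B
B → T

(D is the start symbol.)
A FIRST/FOLLOW conflict occurs when a non-terminal N has a nullable alternative N → β (β ⇒* ε) and another alternative N → α with FIRST(α) ∩ FOLLOW(N) ≠ ∅: on such a lookahead the parser cannot decide between expanding α and letting N vanish via β.

Nullable non-terminals: B.
FIRST sets used below: FIRST(T) = { '*' }

B: nullable alternative(s) B → ε; FOLLOW(B) = { $, 'f', 'id' }
  B → +: FIRST \ {ε} = { '+' } — disjoint from FOLLOW(B)
  B → ε: FIRST \ {ε} = { } — this is the only nullable alternative, skip
  B → * B: FIRST \ {ε} = { '*' } — disjoint from FOLLOW(B)
  B → T: FIRST \ {ε} = { '*' } — disjoint from FOLLOW(B)

D, T have no nullable alternative, so no FIRST/FOLLOW check is needed there.

No FIRST/FOLLOW conflicts found.

Answer: No FIRST/FOLLOW conflicts.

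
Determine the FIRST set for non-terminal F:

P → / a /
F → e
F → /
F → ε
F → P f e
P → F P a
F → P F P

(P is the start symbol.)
{ '/', 'e', ε }

To compute FIRST(F), examine every production with F on the left-hand side, reading each right-hand side left to right until a non-nullable symbol is reached.

FIRST sets of the other non-terminals involved (by the same procedure, iterated to a fixed point):
  FIRST(P) = { '/', 'e' }

From F → e:
  - e is a terminal: add 'e' and stop
From F → /:
  - '/' is a terminal: add '/' and stop
From F → ε:
  - ε-production, so ε ∈ FIRST(F)
From F → P f e:
  - P is a non-terminal: add FIRST(P) \ {ε} = { '/', 'e' }
    P is not nullable, so stop
From F → P F P:
  - P is a non-terminal: add FIRST(P) \ {ε} = { '/', 'e' }
    P is not nullable, so stop

Collecting: FIRST(F) = { '/', 'e', ε }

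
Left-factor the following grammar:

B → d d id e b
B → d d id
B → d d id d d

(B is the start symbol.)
B → d d id B'
B' → e b
B' → ε
B' → d d

Left-factoring transforms A → αβ₁ | αβ₂ into A → αA' and A' → β₁ | β₂
(α is the longest common prefix among the alternatives). Repeat until
no nonterminal has two alternatives with a common prefix.

Round 1: B has alternatives sharing prefix 'd d id'. Introduce B': B → d d id B'
  Add: B' → e b
  Add: B' → ε
  Add: B' → d d

No remaining common prefixes — done.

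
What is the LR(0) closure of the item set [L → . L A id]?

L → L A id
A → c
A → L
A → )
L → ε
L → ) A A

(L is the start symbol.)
{ [L → . ) A A], [L → . L A id], [L → .] }

Start with: [L → . L A id]
  [L → . L A id] has the dot before L: add [L → .], [L → . ) A A]
No further items can be added.

CLOSURE = { [L → . ) A A], [L → . L A id], [L → .] }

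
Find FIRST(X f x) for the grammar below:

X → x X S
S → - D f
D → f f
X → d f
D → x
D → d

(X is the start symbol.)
FIRST sets of the non-terminals involved (from the grammar, by fixed-point iteration):
  FIRST(X) = { 'd', 'x' }

To compute FIRST(X f x), process the symbols left to right:
Symbol X is a non-terminal. Add FIRST(X) \ {ε} = { 'd', 'x' }
X is not nullable (ε ∉ FIRST(X)), so stop here.
FIRST(X f x) = { 'd', 'x' }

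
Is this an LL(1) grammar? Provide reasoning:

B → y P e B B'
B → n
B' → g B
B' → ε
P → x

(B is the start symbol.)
No. Predict set conflict for B': { 'g' }

A grammar is LL(1) if for each non-terminal N with multiple productions, the predict sets of those productions are pairwise disjoint, where PREDICT(N → α) = (FIRST(α) \ {ε}) ∪ (FOLLOW(N) if α ⇒* ε).

Relevant sets:
  FOLLOW(B') = { $, 'g' }

For B:
  PREDICT(B → y P e B B') = { 'y' }
  PREDICT(B → n) = { 'n' }
For B':
  PREDICT(B' → g B) = { 'g' }
  PREDICT(B' → ε) = { $, 'g' }
P has a single production, so nothing to check there.

Conflict found: Predict set conflict for B': { 'g' }
The grammar is NOT LL(1).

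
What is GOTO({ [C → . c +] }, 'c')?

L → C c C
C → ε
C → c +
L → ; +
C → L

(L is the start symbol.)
GOTO(I, 'c') = CLOSURE({ [A → αX.β] : [A → α.Xβ] ∈ I, X = 'c' })

Items with dot before 'c', with the dot advanced:
  [C → . c +] → [C → c . +]
Closure adds nothing (no advanced item has the dot before a non-terminal).

GOTO = { [C → c . +] }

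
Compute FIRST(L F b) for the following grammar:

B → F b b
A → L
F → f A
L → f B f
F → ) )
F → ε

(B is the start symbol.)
{ 'f' }

FIRST sets of the non-terminals involved (from the grammar, by fixed-point iteration):
  FIRST(L) = { 'f' }

To compute FIRST(L F b), process the symbols left to right:
Symbol L is a non-terminal. Add FIRST(L) \ {ε} = { 'f' }
L is not nullable (ε ∉ FIRST(L)), so stop here.
FIRST(L F b) = { 'f' }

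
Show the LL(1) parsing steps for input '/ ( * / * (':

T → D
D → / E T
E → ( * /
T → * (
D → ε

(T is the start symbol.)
Stack is shown with the top on the left.

Stack      Input          Action
--------------------------------
T $        / ( * / * ( $  output T → D
D $        / ( * / * ( $  output D → / E T
/ E T $    / ( * / * ( $  match '/'
E T $      ( * / * ( $    output E → ( * /
( * / T $  ( * / * ( $    match '('
* / T $    * / * ( $      match '*'
/ T $      / * ( $        match '/'
T $        * ( $          output T → * (
* ( $      * ( $          match '*'
( $        ( $            match '('
$          $              accept

The string is accepted.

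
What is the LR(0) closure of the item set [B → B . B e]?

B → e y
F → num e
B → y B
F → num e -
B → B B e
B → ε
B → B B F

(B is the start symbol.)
To compute CLOSURE, for each item [A → α.Bβ] where B is a non-terminal, add [B → .γ] for all productions B → γ; repeat for the newly added items until nothing changes.

Start with: [B → B . B e]
  [B → B . B e] has the dot before B: add [B → . e y], [B → . y B], [B → . B B e], [B → .], [B → . B B F]
No further items can be added.

CLOSURE = { [B → . B B F], [B → . B B e], [B → . e y], [B → . y B], [B → .], [B → B . B e] }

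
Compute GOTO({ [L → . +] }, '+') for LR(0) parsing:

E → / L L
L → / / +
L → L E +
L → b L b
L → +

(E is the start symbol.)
GOTO(I, '+') = CLOSURE({ [A → αX.β] : [A → α.Xβ] ∈ I, X = '+' })

Items with dot before '+', with the dot advanced:
  [L → . +] → [L → + .]
Closure adds nothing (no advanced item has the dot before a non-terminal).

GOTO = { [L → + .] }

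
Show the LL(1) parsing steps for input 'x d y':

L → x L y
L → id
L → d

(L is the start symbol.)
LL(1) parsing maintains a stack (initially the start symbol over $) and the input. At each step: if the stack top is a terminal, match it against the current input token; if it is a non-terminal N, replace it with the RHS of M[N, lookahead] (the unique production whose predict set contains the lookahead).

Stack is shown with the top on the left.

Stack    Input    Action
------------------------
L $      x d y $  output L → x L y
x L y $  x d y $  match 'x'
L y $    d y $    output L → d
d y $    d y $    match 'd'
y $      y $      match 'y'
$        $        accept

The string is accepted.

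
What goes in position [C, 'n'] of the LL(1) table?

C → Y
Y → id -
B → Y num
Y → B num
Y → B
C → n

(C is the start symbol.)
To find M[C, 'n'], we find productions for C where 'n' is in the predict set (PREDICT(N → α) = (FIRST(α) \ {ε}) ∪ (FOLLOW(N) if α ⇒* ε)).

Relevant sets:
  FIRST(Y) = { 'id' }

C → Y: PREDICT = { 'id' }
C → n: PREDICT = { 'n' }
  'n' is in predict set, so this production goes in M[C, 'n']

M[C, 'n'] = C → n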